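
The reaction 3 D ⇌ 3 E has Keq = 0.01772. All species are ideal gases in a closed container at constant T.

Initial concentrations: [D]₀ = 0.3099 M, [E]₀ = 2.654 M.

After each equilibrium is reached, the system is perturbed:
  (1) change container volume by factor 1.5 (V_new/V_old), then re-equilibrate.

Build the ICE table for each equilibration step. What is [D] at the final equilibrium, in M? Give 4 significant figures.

[D]_eq = 1.567 M

Q₀ = 628.1 vs Keq = 0.01772 ⇒ Q>K, reverse
Step 1:
                    D           E
  Initial      0.3099       2.654
  Change        2.041      -2.041
  Equil         2.351      0.6129
  solve Keq expr → x = -0.6804; check Q = 0.01772
Then change container volume by factor 1.5 (V_new/V_old).
Step 2:
                    D           E
  Initial       1.567      0.4086
  Change            0           0
  Equil         1.567      0.4086
  solve Keq expr → x = 0; check Q = 0.01772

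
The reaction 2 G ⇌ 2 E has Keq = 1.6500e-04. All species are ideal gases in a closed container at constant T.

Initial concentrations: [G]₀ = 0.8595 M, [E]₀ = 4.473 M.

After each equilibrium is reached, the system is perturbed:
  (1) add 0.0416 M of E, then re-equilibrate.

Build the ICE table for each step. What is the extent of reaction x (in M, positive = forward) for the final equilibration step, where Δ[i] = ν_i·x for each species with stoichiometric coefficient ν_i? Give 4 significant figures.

Q₀ = 27.08 vs Keq = 1.6500e-04 ⇒ Q>K, reverse
Step 1:
                  G         E
  init       0.8595     4.473
  Δ           4.405    -4.405
  eq          5.265   0.06763
  solve Keq expr → x = -2.203; check Q = 1.6500e-04
Then add 0.0416 M of E.
Step 2:
                  G         E
  init        5.265    0.1092
  Δ         0.04107  -0.04107
  eq          5.306   0.06816
  solve Keq expr → x = -0.02054; check Q = 1.6500e-04

x = -0.02054 M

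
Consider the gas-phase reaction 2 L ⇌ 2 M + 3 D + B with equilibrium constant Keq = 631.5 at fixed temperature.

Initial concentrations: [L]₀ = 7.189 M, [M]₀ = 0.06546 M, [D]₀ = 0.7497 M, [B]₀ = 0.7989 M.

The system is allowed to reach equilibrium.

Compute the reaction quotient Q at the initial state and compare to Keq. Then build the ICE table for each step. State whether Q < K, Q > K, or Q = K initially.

Q₀ = 2.7911e-05 vs Keq = 631.5 ⇒ Q<K, forward
Step 1:
                    L           M           D           B
  Initial       7.189     0.06546      0.7497      0.7989
  Change       -3.601       3.601       5.401         1.8
  Equil         3.588       3.666       6.151       2.599
  solve Keq expr → x = 1.8; check Q = 631.5

Q₀ = 2.7911e-05; Q < K (proceeds forward)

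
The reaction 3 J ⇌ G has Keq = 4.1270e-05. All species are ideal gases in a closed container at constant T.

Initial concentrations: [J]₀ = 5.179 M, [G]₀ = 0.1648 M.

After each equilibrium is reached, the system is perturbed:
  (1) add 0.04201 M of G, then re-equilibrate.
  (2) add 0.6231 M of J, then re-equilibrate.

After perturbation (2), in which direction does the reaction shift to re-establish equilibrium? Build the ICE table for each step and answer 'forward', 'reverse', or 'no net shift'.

Q₀ = 0.001186 vs Keq = 4.1270e-05 ⇒ Q>K, reverse
Step 1:
                   J          G
  init         5.179     0.1648
  Δ           0.4721    -0.1574
  eq           5.651   0.007448
  solve Keq expr → x = -0.1574; check Q = 4.1270e-05
Then add 0.04201 M of G.
Step 2:
                   J          G
  init         5.651    0.04946
  Δ           0.1245   -0.04151
  eq           5.776   0.007951
  solve Keq expr → x = -0.04151; check Q = 4.1270e-05
Then add 0.6231 M of J.
Step 3:
                   J          G
  init         6.399   0.007951
  Δ        -0.008455   0.002818
  eq            6.39    0.01077
  solve Keq expr → x = 0.002818; check Q = 4.1270e-05

Direction: forward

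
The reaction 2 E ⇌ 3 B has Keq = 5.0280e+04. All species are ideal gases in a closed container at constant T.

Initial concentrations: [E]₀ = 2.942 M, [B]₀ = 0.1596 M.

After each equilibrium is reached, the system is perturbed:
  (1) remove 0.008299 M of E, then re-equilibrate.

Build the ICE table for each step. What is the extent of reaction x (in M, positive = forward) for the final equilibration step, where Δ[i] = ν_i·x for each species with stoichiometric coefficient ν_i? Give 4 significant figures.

Q₀ = 4.6969e-04 vs Keq = 5.0280e+04 ⇒ Q<K, forward
Step 1:
                  E         B
  Initial     2.942    0.1596
  Change     -2.899     4.349
  Equil     0.04269     4.509
  solve Keq expr → x = 1.45; check Q = 5.0280e+04
Then remove 0.008299 M of E.
Step 2:
                  E         B
  Initial   0.03439     4.509
  Change   0.008126  -0.01219
  Equil     0.04252     4.496
  solve Keq expr → x = -0.004063; check Q = 5.0280e+04

x = -0.004063 M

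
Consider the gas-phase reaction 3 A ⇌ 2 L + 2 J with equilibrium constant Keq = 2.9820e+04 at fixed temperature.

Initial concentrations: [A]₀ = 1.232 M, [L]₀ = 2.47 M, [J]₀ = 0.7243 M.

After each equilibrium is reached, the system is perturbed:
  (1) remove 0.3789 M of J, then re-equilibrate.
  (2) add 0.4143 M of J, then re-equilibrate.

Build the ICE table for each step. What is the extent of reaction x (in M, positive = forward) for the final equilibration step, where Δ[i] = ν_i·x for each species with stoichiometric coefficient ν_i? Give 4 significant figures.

Q₀ = 1.712 vs Keq = 2.9820e+04 ⇒ Q<K, forward
Step 1:
                   A          L          J
  init         1.232       2.47     0.7243
  Δ            -1.14     0.7602     0.7602
  eq          0.0917       3.23      1.484
  solve Keq expr → x = 0.3801; check Q = 2.9820e+04
Then remove 0.3789 M of J.
Step 2:
                   A          L          J
  init        0.0917       3.23      1.106
  Δ         -0.01572    0.01048    0.01048
  eq         0.07598      3.241      1.116
  solve Keq expr → x = 0.005239; check Q = 2.9820e+04
Then add 0.4143 M of J.
Step 3:
                   A          L          J
  init       0.07598      3.241       1.53
  Δ          0.01711   -0.01141   -0.01141
  eq          0.0931      3.229      1.519
  solve Keq expr → x = -0.005704; check Q = 2.9820e+04

x = -0.005704 M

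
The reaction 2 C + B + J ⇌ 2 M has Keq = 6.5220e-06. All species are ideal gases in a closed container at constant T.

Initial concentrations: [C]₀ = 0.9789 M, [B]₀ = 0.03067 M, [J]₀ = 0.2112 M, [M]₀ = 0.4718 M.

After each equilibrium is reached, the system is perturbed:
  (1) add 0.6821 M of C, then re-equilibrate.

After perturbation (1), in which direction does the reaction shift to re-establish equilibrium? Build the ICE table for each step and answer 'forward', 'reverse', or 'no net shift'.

Direction: forward

Q₀ = 35.86 vs Keq = 6.5220e-06 ⇒ Q>K, reverse
Step 1:
                    C           B           J           M
  Initial      0.9789     0.03067      0.2112      0.4718
  Change       0.4705      0.2353      0.2353     -0.4705
  Equil         1.449      0.2659      0.4465    0.001275
  solve Keq expr → x = -0.2353; check Q = 6.5220e-06
Then add 0.6821 M of C.
Step 2:
                    C           B           J           M
  Initial       2.132      0.2659      0.4465    0.001275
  Change  -5.9802e-04 -2.9901e-04 -2.9901e-04  5.9802e-04
  Equil         2.131      0.2656      0.4462    0.001873
  solve Keq expr → x = 2.9901e-04; check Q = 6.5220e-06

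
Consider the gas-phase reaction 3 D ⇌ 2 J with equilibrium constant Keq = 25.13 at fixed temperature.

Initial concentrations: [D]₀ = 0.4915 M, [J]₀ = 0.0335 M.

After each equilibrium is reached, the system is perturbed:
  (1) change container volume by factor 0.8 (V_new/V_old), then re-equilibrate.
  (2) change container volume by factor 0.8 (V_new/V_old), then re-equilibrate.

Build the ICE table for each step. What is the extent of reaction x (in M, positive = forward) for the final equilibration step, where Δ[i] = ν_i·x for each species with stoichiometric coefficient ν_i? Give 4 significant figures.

Q₀ = 0.009452 vs Keq = 25.13 ⇒ Q<K, forward
Step 1:
                    D           J
  init         0.4915      0.0335
  Δ             -0.35      0.2333
  eq           0.1415      0.2668
  solve Keq expr → x = 0.1167; check Q = 25.13
Then change container volume by factor 0.8 (V_new/V_old).
Step 2:
                    D           J
  init         0.1769      0.3335
  Δ          -0.01041     0.00694
  eq           0.1665      0.3405
  solve Keq expr → x = 0.00347; check Q = 25.13
Then change container volume by factor 0.8 (V_new/V_old).
Step 3:
                    D           J
  init         0.2081      0.4256
  Δ          -0.01242    0.008279
  eq           0.1957      0.4339
  solve Keq expr → x = 0.00414; check Q = 25.13

x = 0.00414 M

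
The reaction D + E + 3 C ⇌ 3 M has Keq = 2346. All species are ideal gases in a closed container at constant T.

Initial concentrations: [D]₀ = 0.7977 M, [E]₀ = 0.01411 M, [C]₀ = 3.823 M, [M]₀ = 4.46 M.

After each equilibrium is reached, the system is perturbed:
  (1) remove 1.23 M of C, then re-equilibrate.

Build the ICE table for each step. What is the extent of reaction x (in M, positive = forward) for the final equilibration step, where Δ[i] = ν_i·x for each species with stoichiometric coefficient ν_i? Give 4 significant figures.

Q₀ = 141.1 vs Keq = 2346 ⇒ Q<K, forward
Step 1:
                   D          E          C          M
  I           0.7977    0.01411      3.823       4.46
  C          -0.0132    -0.0132   -0.03959    0.03959
  E           0.7845 9.1400e-04      3.783        4.5
  solve Keq expr → x = 0.0132; check Q = 2346
Then remove 1.23 M of C.
Step 2:
                   D          E          C          M
  I           0.7845 9.1400e-04      2.553        4.5
  C         0.002019   0.002019   0.006056  -0.006056
  E           0.7865   0.002933      2.559      4.494
  solve Keq expr → x = -0.002019; check Q = 2346

x = -0.002019 M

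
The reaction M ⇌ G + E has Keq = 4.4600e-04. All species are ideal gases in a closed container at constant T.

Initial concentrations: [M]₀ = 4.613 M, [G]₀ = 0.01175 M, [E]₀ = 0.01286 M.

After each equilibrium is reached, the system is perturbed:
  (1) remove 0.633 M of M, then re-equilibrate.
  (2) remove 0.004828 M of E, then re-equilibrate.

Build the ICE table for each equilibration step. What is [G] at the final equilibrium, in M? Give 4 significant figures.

Q₀ = 3.2756e-05 vs Keq = 4.4600e-04 ⇒ Q<K, forward
Step 1:
                    M           G           E
  I             4.613     0.01175     0.01286
  C          -0.03289     0.03289     0.03289
  E              4.58     0.04464     0.04575
  solve Keq expr → x = 0.03289; check Q = 4.4600e-04
Then remove 0.633 M of M.
Step 2:
                    M           G           E
  I             3.947     0.04464     0.04575
  C          0.003222   -0.003222   -0.003222
  E              3.95     0.04142     0.04253
  solve Keq expr → x = -0.003222; check Q = 4.4600e-04
Then remove 0.004828 M of E.
Step 3:
                    M           G           E
  I              3.95     0.04142     0.03771
  C         -0.002439    0.002439    0.002439
  E             3.948     0.04386     0.04014
  solve Keq expr → x = 0.002439; check Q = 4.4600e-04

[G]_eq = 0.04386 M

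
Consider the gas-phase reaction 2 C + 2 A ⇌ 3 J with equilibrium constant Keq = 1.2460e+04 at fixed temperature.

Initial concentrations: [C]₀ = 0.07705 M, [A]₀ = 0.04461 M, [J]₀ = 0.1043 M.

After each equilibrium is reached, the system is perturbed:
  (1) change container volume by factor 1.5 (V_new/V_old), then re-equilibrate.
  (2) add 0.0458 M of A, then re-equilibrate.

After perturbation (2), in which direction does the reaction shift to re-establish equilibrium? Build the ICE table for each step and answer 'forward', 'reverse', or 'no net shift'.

Q₀ = 96.04 vs Keq = 1.2460e+04 ⇒ Q<K, forward
Step 1:
                  C         A         J
  init      0.07705   0.04461    0.1043
  Δ        -0.03255  -0.03255   0.04882
  eq         0.0445   0.01206    0.1531
  solve Keq expr → x = 0.01627; check Q = 1.2460e+04
Then change container volume by factor 1.5 (V_new/V_old).
Step 2:
                  C         A         J
  init      0.02967  0.008041    0.1021
  Δ        0.001183  0.001183 -0.001775
  eq        0.03085  0.009225    0.1003
  solve Keq expr → x = -5.9174e-04; check Q = 1.2460e+04
Then add 0.0458 M of A.
Step 3:
                  C         A         J
  init      0.03085   0.05502    0.1003
  Δ        -0.01923  -0.01923   0.02885
  eq        0.01162   0.03579    0.1292
  solve Keq expr → x = 0.009617; check Q = 1.2460e+04

Direction: forward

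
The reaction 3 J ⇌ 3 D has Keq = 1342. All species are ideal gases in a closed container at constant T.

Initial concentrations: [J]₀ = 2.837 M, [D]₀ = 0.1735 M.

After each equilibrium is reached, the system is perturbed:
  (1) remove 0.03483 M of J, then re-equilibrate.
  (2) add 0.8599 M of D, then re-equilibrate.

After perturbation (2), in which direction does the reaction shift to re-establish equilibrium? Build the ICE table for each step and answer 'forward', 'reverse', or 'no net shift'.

Direction: reverse

Q₀ = 2.2873e-04 vs Keq = 1342 ⇒ Q<K, forward
Step 1:
                   J          D
  init         2.837     0.1735
  Δ           -2.587      2.587
  eq          0.2502       2.76
  solve Keq expr → x = 0.8623; check Q = 1342
Then remove 0.03483 M of J.
Step 2:
                   J          D
  init        0.2154       2.76
  Δ          0.03193   -0.03193
  eq          0.2473      2.728
  solve Keq expr → x = -0.01064; check Q = 1342
Then add 0.8599 M of D.
Step 3:
                   J          D
  init        0.2473      3.588
  Δ          0.07148   -0.07148
  eq          0.3188      3.517
  solve Keq expr → x = -0.02383; check Q = 1342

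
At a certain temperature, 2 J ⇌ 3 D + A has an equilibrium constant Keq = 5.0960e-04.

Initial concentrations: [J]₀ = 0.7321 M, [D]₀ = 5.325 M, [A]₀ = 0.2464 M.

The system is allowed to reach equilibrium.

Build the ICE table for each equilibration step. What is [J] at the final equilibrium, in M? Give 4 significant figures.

Q₀ = 69.42 vs Keq = 5.0960e-04 ⇒ Q>K, reverse
Step 1:
                  J         D         A
  init       0.7321     5.325    0.2464
  Δ          0.4928   -0.7392   -0.2464
  eq          1.225     4.586 7.9281e-06
  solve Keq expr → x = -0.2464; check Q = 5.0960e-04

[J]_eq = 1.225 M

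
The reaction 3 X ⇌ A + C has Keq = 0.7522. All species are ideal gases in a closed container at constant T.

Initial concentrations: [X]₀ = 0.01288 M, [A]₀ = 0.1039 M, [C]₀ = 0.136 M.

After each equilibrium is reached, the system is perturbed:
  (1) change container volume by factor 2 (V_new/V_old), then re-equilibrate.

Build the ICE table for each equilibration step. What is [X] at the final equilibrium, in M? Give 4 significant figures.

[X]_eq = 0.1003 M

Q₀ = 6613 vs Keq = 0.7522 ⇒ Q>K, reverse
Step 1:
                  X         A         C
  I         0.01288    0.1039     0.136
  C          0.1626   -0.0542   -0.0542
  E          0.1755    0.0497    0.0818
  solve Keq expr → x = -0.0542; check Q = 0.7522
Then change container volume by factor 2 (V_new/V_old).
Step 2:
                  X         A         C
  I         0.08774   0.02485    0.0409
  C         0.01255 -0.004182 -0.004182
  E          0.1003   0.02067   0.03672
  solve Keq expr → x = -0.004182; check Q = 0.7522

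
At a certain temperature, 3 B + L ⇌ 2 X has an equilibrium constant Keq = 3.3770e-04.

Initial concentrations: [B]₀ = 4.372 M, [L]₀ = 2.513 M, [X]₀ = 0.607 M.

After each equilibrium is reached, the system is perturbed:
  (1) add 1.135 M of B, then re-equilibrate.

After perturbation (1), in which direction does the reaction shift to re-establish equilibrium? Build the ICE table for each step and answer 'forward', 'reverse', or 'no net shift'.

Direction: forward

Q₀ = 0.001754 vs Keq = 3.3770e-04 ⇒ Q>K, reverse
Step 1:
                    B           L           X
  I             4.372       2.513       0.607
  C            0.4366      0.1455     -0.2911
  E             4.809       2.659      0.3159
  solve Keq expr → x = -0.1455; check Q = 3.3770e-04
Then add 1.135 M of B.
Step 2:
                    B           L           X
  I             5.944       2.659      0.3159
  C           -0.1474    -0.04914     0.09829
  E             5.796       2.609      0.4142
  solve Keq expr → x = 0.04914; check Q = 3.3770e-04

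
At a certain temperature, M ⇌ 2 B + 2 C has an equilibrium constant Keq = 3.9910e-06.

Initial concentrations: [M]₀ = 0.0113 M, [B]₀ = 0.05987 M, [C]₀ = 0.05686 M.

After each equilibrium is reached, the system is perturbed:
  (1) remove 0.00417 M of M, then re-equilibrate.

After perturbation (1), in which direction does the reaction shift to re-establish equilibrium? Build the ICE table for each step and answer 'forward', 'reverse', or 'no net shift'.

Direction: reverse

Q₀ = 0.001026 vs Keq = 3.9910e-06 ⇒ Q>K, reverse
Step 1:
                    M           B           C
  Initial      0.0113     0.05987     0.05686
  Change      0.01977    -0.03954    -0.03954
  Equil       0.03107     0.02033     0.01732
  solve Keq expr → x = -0.01977; check Q = 3.9910e-06
Then remove 0.00417 M of M.
Step 2:
                    M           B           C
  Initial      0.0269     0.02033     0.01732
  Change   3.0544e-04 -6.1087e-04 -6.1087e-04
  Equil       0.02721     0.01972     0.01671
  solve Keq expr → x = -3.0544e-04; check Q = 3.9910e-06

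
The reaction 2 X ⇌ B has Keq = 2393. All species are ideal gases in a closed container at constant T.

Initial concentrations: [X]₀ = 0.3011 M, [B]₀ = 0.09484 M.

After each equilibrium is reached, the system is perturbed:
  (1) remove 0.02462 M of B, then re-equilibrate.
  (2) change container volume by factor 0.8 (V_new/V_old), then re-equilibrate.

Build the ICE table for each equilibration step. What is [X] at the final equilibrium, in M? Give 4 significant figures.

[X]_eq = 0.01063 M

Q₀ = 1.046 vs Keq = 2393 ⇒ Q<K, forward
Step 1:
                   X          B
  init        0.3011    0.09484
  Δ          -0.2911     0.1455
  eq         0.01002     0.2404
  solve Keq expr → x = 0.1455; check Q = 2393
Then remove 0.02462 M of B.
Step 2:
                   X          B
  init       0.01002     0.2158
  Δ       -5.2139e-04 2.6069e-04
  eq        0.009501      0.216
  solve Keq expr → x = 2.6069e-04; check Q = 2393
Then change container volume by factor 0.8 (V_new/V_old).
Step 3:
                   X          B
  init       0.01188       0.27
  Δ        -0.001242 6.2081e-04
  eq         0.01063     0.2706
  solve Keq expr → x = 6.2081e-04; check Q = 2393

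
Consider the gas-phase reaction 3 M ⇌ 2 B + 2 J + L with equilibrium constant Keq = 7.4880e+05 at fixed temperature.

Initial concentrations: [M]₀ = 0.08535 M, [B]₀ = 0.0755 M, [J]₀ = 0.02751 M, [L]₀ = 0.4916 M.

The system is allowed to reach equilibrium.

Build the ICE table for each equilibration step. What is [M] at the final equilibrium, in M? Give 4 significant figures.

[M]_eq = 4.4095e-04 M

Q₀ = 0.003411 vs Keq = 7.4880e+05 ⇒ Q<K, forward
Step 1:
                   M          B          J          L
  init       0.08535     0.0755    0.02751     0.4916
  Δ         -0.08491    0.05661    0.05661     0.0283
  eq      4.4095e-04     0.1321    0.08412     0.5199
  solve Keq expr → x = 0.0283; check Q = 7.4880e+05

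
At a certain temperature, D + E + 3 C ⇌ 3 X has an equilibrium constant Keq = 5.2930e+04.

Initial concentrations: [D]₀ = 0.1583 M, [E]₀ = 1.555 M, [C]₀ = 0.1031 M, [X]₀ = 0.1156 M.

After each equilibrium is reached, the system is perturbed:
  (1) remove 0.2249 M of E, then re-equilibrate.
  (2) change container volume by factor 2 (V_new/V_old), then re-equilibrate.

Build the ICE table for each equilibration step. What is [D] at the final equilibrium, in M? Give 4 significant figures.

Q₀ = 5.726 vs Keq = 5.2930e+04 ⇒ Q<K, forward
Step 1:
                    D           E           C           X
  Initial      0.1583       1.555      0.1031      0.1156
  Change     -0.03116    -0.03116    -0.09348     0.09348
  Equil        0.1271       1.524    0.009623      0.2091
  solve Keq expr → x = 0.03116; check Q = 5.2930e+04
Then remove 0.2249 M of E.
Step 2:
                    D           E           C           X
  Initial      0.1271       1.299    0.009623      0.2091
  Change   1.6572e-04  1.6572e-04  4.9716e-04 -4.9716e-04
  Equil        0.1273       1.299     0.01012      0.2086
  solve Keq expr → x = -1.6572e-04; check Q = 5.2930e+04
Then change container volume by factor 2 (V_new/V_old).
Step 3:
                    D           E           C           X
  Initial     0.06365      0.6496     0.00506      0.1043
  Change   9.0743e-04  9.0743e-04    0.002722   -0.002722
  Equil       0.06456      0.6505    0.007783      0.1016
  solve Keq expr → x = -9.0743e-04; check Q = 5.2930e+04

[D]_eq = 0.06456 M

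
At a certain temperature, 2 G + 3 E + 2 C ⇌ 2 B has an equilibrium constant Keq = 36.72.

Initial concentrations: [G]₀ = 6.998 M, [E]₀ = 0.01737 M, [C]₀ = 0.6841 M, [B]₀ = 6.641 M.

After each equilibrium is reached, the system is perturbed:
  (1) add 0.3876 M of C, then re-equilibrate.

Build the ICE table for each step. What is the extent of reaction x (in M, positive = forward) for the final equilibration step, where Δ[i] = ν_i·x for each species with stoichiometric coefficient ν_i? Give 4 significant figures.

x = 0.01973 M

Q₀ = 3.6718e+05 vs Keq = 36.72 ⇒ Q>K, reverse
Step 1:
                  G         E         C         B
  init        6.998   0.01737    0.6841     6.641
  Δ          0.1921    0.2882    0.1921   -0.1921
  eq           7.19    0.3056    0.8762     6.449
  solve Keq expr → x = -0.09607; check Q = 36.72
Then add 0.3876 M of C.
Step 2:
                  G         E         C         B
  init         7.19    0.3056     1.264     6.449
  Δ        -0.03946  -0.05919  -0.03946   0.03946
  eq          7.151    0.2464     1.224     6.488
  solve Keq expr → x = 0.01973; check Q = 36.72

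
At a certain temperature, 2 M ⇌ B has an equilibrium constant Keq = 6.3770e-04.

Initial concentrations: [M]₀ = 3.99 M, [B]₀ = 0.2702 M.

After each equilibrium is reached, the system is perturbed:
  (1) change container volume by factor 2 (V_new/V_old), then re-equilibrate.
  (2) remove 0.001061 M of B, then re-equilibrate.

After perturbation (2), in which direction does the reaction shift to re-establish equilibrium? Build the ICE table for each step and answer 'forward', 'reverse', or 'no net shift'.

Direction: forward

Q₀ = 0.01697 vs Keq = 6.3770e-04 ⇒ Q>K, reverse
Step 1:
                   M          B
  I             3.99     0.2702
  C           0.5145    -0.2573
  E            4.505    0.01294
  solve Keq expr → x = -0.2573; check Q = 6.3770e-04
Then change container volume by factor 2 (V_new/V_old).
Step 2:
                   M          B
  I            2.252    0.00647
  C         0.006433  -0.003216
  E            2.259   0.003253
  solve Keq expr → x = -0.003216; check Q = 6.3770e-04
Then remove 0.001061 M of B.
Step 3:
                   M          B
  I            2.259   0.002192
  C         -0.00211   0.001055
  E            2.257   0.003247
  solve Keq expr → x = 0.001055; check Q = 6.3770e-04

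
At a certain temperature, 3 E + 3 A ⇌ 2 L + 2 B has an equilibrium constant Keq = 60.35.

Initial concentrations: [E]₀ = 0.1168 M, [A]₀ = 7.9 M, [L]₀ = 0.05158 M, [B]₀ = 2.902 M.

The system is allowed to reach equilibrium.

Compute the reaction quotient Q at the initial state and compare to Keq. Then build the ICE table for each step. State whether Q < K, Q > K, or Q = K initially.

Q₀ = 0.02852 vs Keq = 60.35 ⇒ Q<K, forward
Step 1:
                   E          A          L          B
  init        0.1168        7.9    0.05158      2.902
  Δ          -0.1005    -0.1005      0.067      0.067
  eq          0.0163      7.799     0.1186      2.969
  solve Keq expr → x = 0.0335; check Q = 60.35

Q₀ = 0.02852; Q < K (proceeds forward)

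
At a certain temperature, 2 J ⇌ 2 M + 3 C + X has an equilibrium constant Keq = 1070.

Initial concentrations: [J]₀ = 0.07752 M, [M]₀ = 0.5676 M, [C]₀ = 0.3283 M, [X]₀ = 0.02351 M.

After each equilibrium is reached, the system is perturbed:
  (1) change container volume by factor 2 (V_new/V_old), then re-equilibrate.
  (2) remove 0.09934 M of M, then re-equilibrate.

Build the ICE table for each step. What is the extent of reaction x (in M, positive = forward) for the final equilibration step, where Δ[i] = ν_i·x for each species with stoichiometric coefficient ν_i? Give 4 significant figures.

Q₀ = 0.0446 vs Keq = 1070 ⇒ Q<K, forward
Step 1:
                  J         M         C         X
  init      0.07752    0.5676    0.3283   0.02351
  Δ        -0.07608   0.07608    0.1141   0.03804
  eq       0.001437    0.6437    0.4424   0.06155
  solve Keq expr → x = 0.03804; check Q = 1070
Then change container volume by factor 2 (V_new/V_old).
Step 2:
                  J         M         C         X
  init    7.1834e-04    0.3218    0.2212   0.03078
  Δ       -5.3669e-04 5.3669e-04 8.0503e-04 2.6834e-04
  eq      1.8165e-04    0.3224     0.222   0.03104
  solve Keq expr → x = 2.6834e-04; check Q = 1070
Then remove 0.09934 M of M.
Step 3:
                  J         M         C         X
  init    1.8165e-04     0.223     0.222   0.03104
  Δ       -5.5817e-05 5.5817e-05 8.3726e-05 2.7909e-05
  eq      1.2584e-04    0.2231    0.2221   0.03107
  solve Keq expr → x = 2.7909e-05; check Q = 1070

x = 2.7909e-05 M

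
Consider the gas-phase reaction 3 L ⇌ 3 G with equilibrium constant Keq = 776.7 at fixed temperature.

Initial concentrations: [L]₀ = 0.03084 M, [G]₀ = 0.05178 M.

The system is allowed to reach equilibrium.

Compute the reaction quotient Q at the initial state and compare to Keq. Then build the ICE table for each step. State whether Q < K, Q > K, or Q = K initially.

Q₀ = 4.733; Q < K (proceeds forward)

Q₀ = 4.733 vs Keq = 776.7 ⇒ Q<K, forward
Step 1:
                   L          G
  I          0.03084    0.05178
  C         -0.02273    0.02273
  E         0.008106    0.07451
  solve Keq expr → x = 0.007578; check Q = 776.7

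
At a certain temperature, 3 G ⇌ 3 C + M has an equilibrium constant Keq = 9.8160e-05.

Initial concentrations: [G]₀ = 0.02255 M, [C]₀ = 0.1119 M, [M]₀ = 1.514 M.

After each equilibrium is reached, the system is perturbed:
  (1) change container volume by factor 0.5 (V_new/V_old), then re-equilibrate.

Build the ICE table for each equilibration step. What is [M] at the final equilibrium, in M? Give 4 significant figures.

[M]_eq = 2.956 M

Q₀ = 185 vs Keq = 9.8160e-05 ⇒ Q>K, reverse
Step 1:
                  G         C         M
  init      0.02255    0.1119     1.514
  Δ          0.1067   -0.1067  -0.03556
  eq         0.1292  0.005232     1.478
  solve Keq expr → x = -0.03556; check Q = 9.8160e-05
Then change container volume by factor 0.5 (V_new/V_old).
Step 2:
                  G         C         M
  init       0.2584   0.01046     2.957
  Δ        0.002091 -0.002091 -6.9700e-04
  eq         0.2605  0.008374     2.956
  solve Keq expr → x = -6.9700e-04; check Q = 9.8160e-05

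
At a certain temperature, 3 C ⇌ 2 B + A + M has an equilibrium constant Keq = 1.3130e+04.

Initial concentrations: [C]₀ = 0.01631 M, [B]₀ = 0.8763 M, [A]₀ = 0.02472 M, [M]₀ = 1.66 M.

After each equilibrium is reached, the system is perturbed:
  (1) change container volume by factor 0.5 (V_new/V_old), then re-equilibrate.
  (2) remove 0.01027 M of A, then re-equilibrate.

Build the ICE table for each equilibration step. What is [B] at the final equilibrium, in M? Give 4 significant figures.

[B]_eq = 1.753 M

Q₀ = 7263 vs Keq = 1.3130e+04 ⇒ Q<K, forward
Step 1:
                  C         B         A         M
  Initial   0.01631    0.8763   0.02472      1.66
  Change  -0.002737  0.001825 9.1248e-04 9.1248e-04
  Equil     0.01357    0.8781   0.02563     1.661
  solve Keq expr → x = 9.1248e-04; check Q = 1.3130e+04
Then change container volume by factor 0.5 (V_new/V_old).
Step 2:
                  C         B         A         M
  Initial   0.02715     1.756   0.05126     3.322
  Change   0.006504 -0.004336 -0.002168 -0.002168
  Equil     0.03365     1.752    0.0491      3.32
  solve Keq expr → x = -0.002168; check Q = 1.3130e+04
Then remove 0.01027 M of A.
Step 3:
                  C         B         A         M
  Initial   0.03365     1.752   0.03883      3.32
  Change  -0.002307  0.001538 7.6903e-04 7.6903e-04
  Equil     0.03134     1.753    0.0396      3.32
  solve Keq expr → x = 7.6903e-04; check Q = 1.3130e+04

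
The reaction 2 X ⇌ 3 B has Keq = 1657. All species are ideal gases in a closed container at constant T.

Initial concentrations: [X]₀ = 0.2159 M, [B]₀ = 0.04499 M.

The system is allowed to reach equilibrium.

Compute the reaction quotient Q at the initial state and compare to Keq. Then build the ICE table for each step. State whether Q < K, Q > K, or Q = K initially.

Q₀ = 0.001954; Q < K (proceeds forward)

Q₀ = 0.001954 vs Keq = 1657 ⇒ Q<K, forward
Step 1:
                   X          B
  Initial     0.2159    0.04499
  Change     -0.2106     0.3159
  Equil     0.005325     0.3609
  solve Keq expr → x = 0.1053; check Q = 1657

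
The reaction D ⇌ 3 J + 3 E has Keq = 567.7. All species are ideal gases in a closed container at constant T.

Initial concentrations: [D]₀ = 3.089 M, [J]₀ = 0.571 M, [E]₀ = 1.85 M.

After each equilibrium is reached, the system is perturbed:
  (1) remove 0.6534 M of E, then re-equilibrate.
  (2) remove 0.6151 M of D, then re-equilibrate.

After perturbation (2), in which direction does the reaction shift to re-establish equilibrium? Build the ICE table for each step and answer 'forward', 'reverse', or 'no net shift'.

Direction: reverse

Q₀ = 0.3816 vs Keq = 567.7 ⇒ Q<K, forward
Step 1:
                  D         J         E
  init        3.089     0.571      1.85
  Δ          -0.724     2.172     2.172
  eq          2.365     2.743     4.022
  solve Keq expr → x = 0.724; check Q = 567.7
Then remove 0.6534 M of E.
Step 2:
                  D         J         E
  init        2.365     2.743     3.369
  Δ        -0.08663    0.2599    0.2599
  eq          2.278     3.003     3.628
  solve Keq expr → x = 0.08663; check Q = 567.7
Then remove 0.6151 M of D.
Step 3:
                  D         J         E
  init        1.663     3.003     3.628
  Δ         0.05074   -0.1522   -0.1522
  eq          1.714     2.851     3.476
  solve Keq expr → x = -0.05074; check Q = 567.7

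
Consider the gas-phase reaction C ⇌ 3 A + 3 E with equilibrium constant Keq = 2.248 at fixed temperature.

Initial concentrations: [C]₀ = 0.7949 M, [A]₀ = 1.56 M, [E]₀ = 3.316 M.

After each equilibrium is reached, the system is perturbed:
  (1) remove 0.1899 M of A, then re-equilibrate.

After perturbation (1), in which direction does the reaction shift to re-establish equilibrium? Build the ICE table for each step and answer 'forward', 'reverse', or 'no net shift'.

Direction: forward

Q₀ = 174.1 vs Keq = 2.248 ⇒ Q>K, reverse
Step 1:
                  C         A         E
  I          0.7949      1.56     3.316
  C           0.326    -0.978    -0.978
  E           1.121     0.582     2.338
  solve Keq expr → x = -0.326; check Q = 2.248
Then remove 0.1899 M of A.
Step 2:
                  C         A         E
  I           1.121    0.3921     2.338
  C         -0.0491    0.1473    0.1473
  E           1.072    0.5394     2.485
  solve Keq expr → x = 0.0491; check Q = 2.248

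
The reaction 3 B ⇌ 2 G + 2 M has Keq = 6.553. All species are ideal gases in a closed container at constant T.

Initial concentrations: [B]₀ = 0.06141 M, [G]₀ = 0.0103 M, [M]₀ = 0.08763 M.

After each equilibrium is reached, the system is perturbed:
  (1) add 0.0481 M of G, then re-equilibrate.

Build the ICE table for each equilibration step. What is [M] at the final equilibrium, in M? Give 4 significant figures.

[M]_eq = 0.1127 M

Q₀ = 0.003518 vs Keq = 6.553 ⇒ Q<K, forward
Step 1:
                    B           G           M
  init        0.06141      0.0103     0.08763
  Δ          -0.04609     0.03072     0.03072
  eq          0.01532     0.04102      0.1184
  solve Keq expr → x = 0.01536; check Q = 6.553
Then add 0.0481 M of G.
Step 2:
                    B           G           M
  init        0.01532     0.08912      0.1184
  Δ          0.008489   -0.005659   -0.005659
  eq          0.02381     0.08347      0.1127
  solve Keq expr → x = -0.00283; check Q = 6.553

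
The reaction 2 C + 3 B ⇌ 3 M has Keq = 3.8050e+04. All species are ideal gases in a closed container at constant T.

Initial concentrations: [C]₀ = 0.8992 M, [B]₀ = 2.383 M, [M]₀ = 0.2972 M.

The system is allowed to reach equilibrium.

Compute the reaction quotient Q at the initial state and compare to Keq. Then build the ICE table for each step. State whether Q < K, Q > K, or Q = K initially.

Q₀ = 0.002399 vs Keq = 3.8050e+04 ⇒ Q<K, forward
Step 1:
                    C           B           M
  Initial      0.8992       2.383      0.2972
  Change      -0.8893      -1.334       1.334
  Equil      0.009938       1.049       1.631
  solve Keq expr → x = 0.4446; check Q = 3.8050e+04

Q₀ = 0.002399; Q < K (proceeds forward)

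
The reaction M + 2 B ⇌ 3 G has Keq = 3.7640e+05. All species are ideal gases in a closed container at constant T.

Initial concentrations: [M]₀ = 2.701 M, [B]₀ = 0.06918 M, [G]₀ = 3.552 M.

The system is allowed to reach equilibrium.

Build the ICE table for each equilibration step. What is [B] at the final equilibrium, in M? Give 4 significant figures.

Q₀ = 3467 vs Keq = 3.7640e+05 ⇒ Q<K, forward
Step 1:
                    M           B           G
  I             2.701     0.06918       3.552
  C          -0.03112    -0.06224     0.09336
  E              2.67    0.006943       3.645
  solve Keq expr → x = 0.03112; check Q = 3.7640e+05

[B]_eq = 0.006943 M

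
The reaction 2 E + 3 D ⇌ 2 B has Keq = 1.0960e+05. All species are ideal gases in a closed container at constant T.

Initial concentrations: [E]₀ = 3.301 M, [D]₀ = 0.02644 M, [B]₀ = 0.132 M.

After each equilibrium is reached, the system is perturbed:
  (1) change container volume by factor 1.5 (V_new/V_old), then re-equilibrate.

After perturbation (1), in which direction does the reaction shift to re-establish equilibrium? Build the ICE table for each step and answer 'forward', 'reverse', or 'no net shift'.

Q₀ = 86.51 vs Keq = 1.0960e+05 ⇒ Q<K, forward
Step 1:
                  E         D         B
  Initial     3.301   0.02644     0.132
  Change   -0.01586   -0.0238   0.01586
  Equil       3.285  0.002644    0.1479
  solve Keq expr → x = 0.007932; check Q = 1.0960e+05
Then change container volume by factor 1.5 (V_new/V_old).
Step 2:
                  E         D         B
  Initial      2.19  0.001763   0.09858
  Change  5.8033e-04 8.7050e-04 -5.8033e-04
  Equil       2.191  0.002633     0.098
  solve Keq expr → x = -2.9017e-04; check Q = 1.0960e+05

Direction: reverse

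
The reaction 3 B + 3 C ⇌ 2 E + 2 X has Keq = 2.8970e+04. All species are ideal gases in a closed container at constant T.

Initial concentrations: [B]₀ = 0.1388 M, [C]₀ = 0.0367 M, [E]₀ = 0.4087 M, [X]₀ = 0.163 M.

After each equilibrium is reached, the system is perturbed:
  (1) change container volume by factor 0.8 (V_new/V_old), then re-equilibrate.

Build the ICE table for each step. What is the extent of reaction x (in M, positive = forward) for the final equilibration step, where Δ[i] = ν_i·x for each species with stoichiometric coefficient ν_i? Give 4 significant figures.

Q₀ = 3.3575e+04 vs Keq = 2.8970e+04 ⇒ Q>K, reverse
Step 1:
                  B         C         E         X
  init       0.1388    0.0367    0.4087     0.163
  Δ        0.001302  0.001302 -8.6799e-04 -8.6799e-04
  eq         0.1401     0.038    0.4078    0.1621
  solve Keq expr → x = -4.3399e-04; check Q = 2.8970e+04
Then change container volume by factor 0.8 (V_new/V_old).
Step 2:
                  B         C         E         X
  init       0.1751    0.0475    0.5098    0.2027
  Δ       -0.004795 -0.004795  0.003197  0.003197
  eq         0.1703   0.04271     0.513    0.2059
  solve Keq expr → x = 0.001598; check Q = 2.8970e+04

x = 0.001598 M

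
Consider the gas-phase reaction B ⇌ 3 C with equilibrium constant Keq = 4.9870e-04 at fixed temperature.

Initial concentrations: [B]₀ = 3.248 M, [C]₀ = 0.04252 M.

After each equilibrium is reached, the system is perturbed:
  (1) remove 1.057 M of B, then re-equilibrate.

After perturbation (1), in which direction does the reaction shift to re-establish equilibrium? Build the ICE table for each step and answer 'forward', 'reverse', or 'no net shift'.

Q₀ = 2.3668e-05 vs Keq = 4.9870e-04 ⇒ Q<K, forward
Step 1:
                   B          C
  Initial      3.248    0.04252
  Change    -0.02487    0.07462
  Equil        3.223     0.1171
  solve Keq expr → x = 0.02487; check Q = 4.9870e-04
Then remove 1.057 M of B.
Step 2:
                   B          C
  Initial      2.166     0.1171
  Change    0.004819   -0.01446
  Equil        2.171     0.1027
  solve Keq expr → x = -0.004819; check Q = 4.9870e-04

Direction: reverse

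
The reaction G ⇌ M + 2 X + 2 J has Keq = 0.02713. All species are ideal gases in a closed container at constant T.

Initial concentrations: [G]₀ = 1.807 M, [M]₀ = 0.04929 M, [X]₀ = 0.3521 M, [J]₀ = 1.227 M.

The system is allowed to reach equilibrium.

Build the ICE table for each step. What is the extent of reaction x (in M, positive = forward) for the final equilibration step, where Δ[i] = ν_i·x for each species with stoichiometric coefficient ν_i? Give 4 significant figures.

x = 0.06333 M

Q₀ = 0.005091 vs Keq = 0.02713 ⇒ Q<K, forward
Step 1:
                    G           M           X           J
  init          1.807     0.04929      0.3521       1.227
  Δ          -0.06333     0.06333      0.1267      0.1267
  eq            1.744      0.1126      0.4788       1.354
  solve Keq expr → x = 0.06333; check Q = 0.02713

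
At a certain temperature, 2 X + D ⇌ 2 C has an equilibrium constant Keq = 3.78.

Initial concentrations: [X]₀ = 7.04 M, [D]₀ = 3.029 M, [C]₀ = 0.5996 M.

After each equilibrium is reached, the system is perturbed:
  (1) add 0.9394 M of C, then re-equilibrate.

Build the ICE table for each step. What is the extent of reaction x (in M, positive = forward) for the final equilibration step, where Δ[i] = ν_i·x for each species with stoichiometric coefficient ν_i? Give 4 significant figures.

x = -0.1093 M

Q₀ = 0.002395 vs Keq = 3.78 ⇒ Q<K, forward
Step 1:
                   X          D          C
  I             7.04      3.029     0.5996
  C           -4.322     -2.161      4.322
  E            2.718     0.8678      4.922
  solve Keq expr → x = 2.161; check Q = 3.78
Then add 0.9394 M of C.
Step 2:
                   X          D          C
  I            2.718     0.8678      5.861
  C           0.2186     0.1093    -0.2186
  E            2.936     0.9771      5.643
  solve Keq expr → x = -0.1093; check Q = 3.78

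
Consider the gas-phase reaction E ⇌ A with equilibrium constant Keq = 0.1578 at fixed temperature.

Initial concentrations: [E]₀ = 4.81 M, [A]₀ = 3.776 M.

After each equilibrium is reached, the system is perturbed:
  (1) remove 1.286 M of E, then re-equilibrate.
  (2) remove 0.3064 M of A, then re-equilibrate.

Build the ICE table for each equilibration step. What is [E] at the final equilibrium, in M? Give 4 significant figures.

[E]_eq = 6.04 M

Q₀ = 0.785 vs Keq = 0.1578 ⇒ Q>K, reverse
Step 1:
                    E           A
  init           4.81       3.776
  Δ             2.606      -2.606
  eq            7.416        1.17
  solve Keq expr → x = -2.606; check Q = 0.1578
Then remove 1.286 M of E.
Step 2:
                    E           A
  init           6.13        1.17
  Δ            0.1753     -0.1753
  eq            6.305      0.9949
  solve Keq expr → x = -0.1753; check Q = 0.1578
Then remove 0.3064 M of A.
Step 3:
                    E           A
  init          6.305      0.6885
  Δ           -0.2646      0.2646
  eq             6.04      0.9532
  solve Keq expr → x = 0.2646; check Q = 0.1578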